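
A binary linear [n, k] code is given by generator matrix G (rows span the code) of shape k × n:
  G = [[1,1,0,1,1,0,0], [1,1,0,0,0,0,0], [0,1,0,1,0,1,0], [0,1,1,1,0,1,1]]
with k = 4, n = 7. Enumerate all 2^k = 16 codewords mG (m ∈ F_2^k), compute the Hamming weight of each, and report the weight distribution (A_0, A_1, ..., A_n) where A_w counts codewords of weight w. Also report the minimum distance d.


Weight distribution: A_0 = 1, A_2 = 3, A_3 = 4, A_4 = 3, A_5 = 4, A_6 = 1. Minimum distance d = 2.

Enumerate all 2^4 = 16 messages m ∈ F_2^4.
For each, compute codeword c = mG in F_2^7, then tally its weight.
  m = 0000 → c = 0000000, weight = 0.
  m = 1000 → c = 1101100, weight = 4.
  m = 0100 → c = 1100000, weight = 2.
  m = 1100 → c = 0001100, weight = 2.
  m = 0010 → c = 0101010, weight = 3.
  m = 1010 → c = 1000110, weight = 3.
  m = 0110 → c = 1001010, weight = 3.
  m = 1110 → c = 0100110, weight = 3.
  m = 0001 → c = 0111011, weight = 5.
  m = 1001 → c = 1010111, weight = 5.
  m = 0101 → c = 1011011, weight = 5.
  m = 1101 → c = 0110111, weight = 5.
  m = 0011 → c = 0010001, weight = 2.
  m = 1011 → c = 1111101, weight = 6.
  m = 0111 → c = 1110001, weight = 4.
  m = 1111 → c = 0011101, weight = 4.
Tally weights:
  weight 0: 1 codewords.
  weight 2: 3 codewords.
  weight 3: 4 codewords.
  weight 4: 3 codewords.
  weight 5: 4 codewords.
  weight 6: 1 codewords.
Minimum distance d = smallest w > 0 with A_w > 0 = 2.
Sanity: Σ A_w = 16 = 2^4 = 16 ✓.


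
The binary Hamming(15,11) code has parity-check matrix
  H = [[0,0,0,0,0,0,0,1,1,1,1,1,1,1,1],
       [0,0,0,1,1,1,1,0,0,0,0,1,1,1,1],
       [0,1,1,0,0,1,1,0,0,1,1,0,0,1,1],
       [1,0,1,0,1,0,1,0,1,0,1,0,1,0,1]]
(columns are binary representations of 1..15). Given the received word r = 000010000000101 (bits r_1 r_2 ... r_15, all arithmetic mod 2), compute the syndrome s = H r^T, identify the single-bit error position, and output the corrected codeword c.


s = (0, 1, 1, 1)^T, error position = 7, corrected codeword c = 000010100000101

Compute s = H r^T mod 2 one row at a time:
  s_1 = 0 + 0 + 0 + 0 + 0 + 1 + 0 + 1 = 2 ≡ 0 (mod 2).
  s_2 = 0 + 1 + 0 + 0 + 0 + 1 + 0 + 1 = 3 ≡ 1 (mod 2).
  s_3 = 0 + 0 + 0 + 0 + 0 + 0 + 0 + 1 = 1 ≡ 1 (mod 2).
  s_4 = 0 + 0 + 1 + 0 + 0 + 0 + 1 + 1 = 3 ≡ 1 (mod 2).
s = (0, 1, 1, 1)^T — this equals column 7 of H (binary 0111), so error is at position 7.
Correct: flip bit 7 of r = 000010000000101 to get c = 000010100000101.


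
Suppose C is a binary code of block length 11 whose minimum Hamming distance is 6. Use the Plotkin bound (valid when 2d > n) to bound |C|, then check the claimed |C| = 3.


Plotkin bound M ≤ 12; given |C| = 3 ≤ bound (satisfied).

Check applicability: 2d = 12, n = 11.
2d − n = 1 > 0, so Plotkin applies.
Compute d/(2d−n) = 6/1 ≈ 6.0000.
⌊d/(2d−n)⌋ = 6.
Plotkin bound: M ≤ 2·6 = 12.
Given |C| = 3, check: satisfied.
This |C| is below the Plotkin bound.


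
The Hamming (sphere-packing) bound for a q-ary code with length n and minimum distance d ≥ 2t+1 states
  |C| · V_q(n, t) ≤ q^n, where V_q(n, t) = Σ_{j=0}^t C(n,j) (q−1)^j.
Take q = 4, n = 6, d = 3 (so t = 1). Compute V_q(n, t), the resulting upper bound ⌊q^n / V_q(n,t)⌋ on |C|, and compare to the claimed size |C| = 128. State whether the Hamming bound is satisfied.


V_q(n, t) = 19, q^n = 4096, Hamming bound = 215, |C| = 128 ≤ bound (satisfied).

Step 1: Compute V_q(n, t) = Σ_{j=0}^1 C(n, j) (q−1)^j.
  j = 0: C(6,0)·(3)^0 = 1·1 = 1.
  j = 1: C(6,1)·(3)^1 = 6·3 = 18.
  V_q(n, t) = 1 + 18 = 19.
Step 2: q^n = 4^6 = 4096.
Step 3: Hamming bound ⌊q^n / V_q(n,t)⌋ = ⌊4096/19⌋ = 215.
Step 4: Compare |C| = 128 to 215: satisfied.
The claimed |C| lies below the Hamming bound.


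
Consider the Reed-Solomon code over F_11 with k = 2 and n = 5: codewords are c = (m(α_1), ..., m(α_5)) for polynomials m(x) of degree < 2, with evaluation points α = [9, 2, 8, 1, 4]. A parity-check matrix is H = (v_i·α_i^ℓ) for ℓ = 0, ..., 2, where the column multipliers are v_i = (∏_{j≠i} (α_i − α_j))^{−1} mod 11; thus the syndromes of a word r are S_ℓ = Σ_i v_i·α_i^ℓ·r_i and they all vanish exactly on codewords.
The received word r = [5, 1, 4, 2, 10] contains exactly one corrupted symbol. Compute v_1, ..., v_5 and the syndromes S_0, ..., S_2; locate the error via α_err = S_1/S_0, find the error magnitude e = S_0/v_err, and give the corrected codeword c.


S = (8, 9, 6), error at position 3, error magnitude e = 9, c = [5, 1, 6, 2, 10].

Step 1: column multipliers v_i = (∏_{j≠i}(α_i − α_j))^{−1} mod 11.
  i = 1 (α = 9): (9−2)(9−8)(9−1)(9−4) = 7·1·8·5 = 280 ≡ 5, so v_1 = 5^{−1} = 9 (mod 11).
  i = 2 (α = 2): (2−9)(2−8)(2−1)(2−4) = (−7)·(−6)·1·(−2) = −84 ≡ 4, so v_2 = 4^{−1} = 3 (mod 11).
  i = 3 (α = 8): (8−9)(8−2)(8−1)(8−4) = (−1)·6·7·4 = −168 ≡ 8, so v_3 = 8^{−1} = 7 (mod 11).
  i = 4 (α = 1): (1−9)(1−2)(1−8)(1−4) = (−8)·(−1)·(−7)·(−3) = 168 ≡ 3, so v_4 = 3^{−1} = 4 (mod 11).
  i = 5 (α = 4): (4−9)(4−2)(4−8)(4−1) = (−5)·2·(−4)·3 = 120 ≡ 10, so v_5 = 10^{−1} = 10 (mod 11).
  v = [9, 3, 7, 4, 10].
Step 2: syndromes of r = [5, 1, 4, 2, 10] (all sums mod 11).
  S_0 = Σ v_i r_i = 9·5 + 3·1 + 7·4 + 4·2 + 10·10 = 184 ≡ 8.
  S_1 = Σ v_i α_i r_i = 9·9·5 + 3·2·1 + 7·8·4 + 4·1·2 + 10·4·10 = 1043 ≡ 9.
  α_i^2 mod 11 = [4, 4, 9, 1, 5].
  S_2 = Σ v_i α_i^2 r_i = 9·4·5 + 3·4·1 + 7·9·4 + 4·1·2 + 10·5·10 = 952 ≡ 6.
  S = (8, 9, 6) ≠ 0, so r is not a codeword (an error is present).
Step 3: locate the error. For a single error e at position i, S_ℓ = v_i·e·α_i^ℓ, so α_err = S_1/S_0.
  S_0^{−1} = 8^{−1} = 7 (mod 11), so α_err = 9·7 = 63 ≡ 8 = α_3. Error position i = 3.
  Consistency check: S_2/S_1 = 6·5 = 30 ≡ 8 = α_err ✓ (single-error assumption holds).
Step 4: error magnitude e = S_0/v_3 = S_0·∏_{j≠3}(α_3 − α_j) = 8·8 = 64 ≡ 9 (mod 11).
Step 5: correct position 3: c_3 = r_3 − e = 4 − 9 ≡ 6 (mod 11). Hence c = [5, 1, 6, 2, 10].
  Check: interpolating c through the α_i gives m(x) = 3 + 10·x (degree < 2) with m(α_i) = c_i for every i, so c is indeed a codeword.


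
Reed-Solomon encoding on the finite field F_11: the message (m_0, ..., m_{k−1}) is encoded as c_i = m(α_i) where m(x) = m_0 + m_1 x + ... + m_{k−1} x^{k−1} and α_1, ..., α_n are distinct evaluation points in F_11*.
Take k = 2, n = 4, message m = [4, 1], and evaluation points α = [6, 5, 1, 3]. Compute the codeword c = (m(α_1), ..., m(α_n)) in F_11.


c = [10, 9, 5, 7]

Message polynomial: m(x) = 4 + 1·x (mod 11).
For each evaluation point α_i, compute m(α_i) mod 11:
  α_1 = 6: Horner steps 1 → 10, so m(6) = 10.
  α_2 = 5: Horner steps 1 → 9, so m(5) = 9.
  α_3 = 1: Horner steps 1 → 5, so m(1) = 5.
  α_4 = 3: Horner steps 1 → 7, so m(3) = 7.
Codeword c = [10, 9, 5, 7] ∈ F_11^4.


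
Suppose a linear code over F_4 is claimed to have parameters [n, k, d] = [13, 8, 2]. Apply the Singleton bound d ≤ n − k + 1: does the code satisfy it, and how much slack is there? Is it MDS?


Singleton RHS = n − k + 1 = 6, slack = 4, bound satisfied, not MDS.

Singleton bound: d ≤ n − k + 1.
Here n = 13, k = 8, so n − k + 1 = 6.
Given d = 2, check d ≤ 6: YES.
Slack = (n − k + 1) − d = 4.
The code is NOT MDS (slack = 4 > 0).
Description: the claimed parameters are [13, 8, 2]_4; such a code would be non-MDS.


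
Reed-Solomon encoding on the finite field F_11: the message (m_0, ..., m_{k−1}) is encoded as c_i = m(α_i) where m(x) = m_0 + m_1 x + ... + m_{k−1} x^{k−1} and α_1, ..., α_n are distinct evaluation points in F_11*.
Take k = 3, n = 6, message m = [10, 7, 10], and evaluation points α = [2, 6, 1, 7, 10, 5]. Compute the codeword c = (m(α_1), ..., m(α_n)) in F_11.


c = [9, 5, 5, 10, 2, 9]

Message polynomial: m(x) = 10 + 7·x + 10·x^2 (mod 11).
For each evaluation point α_i, compute m(α_i) mod 11:
  α_1 = 2: Horner steps 10 → 5 → 9, so m(2) = 9.
  α_2 = 6: Horner steps 10 → 1 → 5, so m(6) = 5.
  α_3 = 1: Horner steps 10 → 6 → 5, so m(1) = 5.
  α_4 = 7: Horner steps 10 → 0 → 10, so m(7) = 10.
  α_5 = 10: Horner steps 10 → 8 → 2, so m(10) = 2.
  α_6 = 5: Horner steps 10 → 2 → 9, so m(5) = 9.
Codeword c = [9, 5, 5, 10, 2, 9] ∈ F_11^6.


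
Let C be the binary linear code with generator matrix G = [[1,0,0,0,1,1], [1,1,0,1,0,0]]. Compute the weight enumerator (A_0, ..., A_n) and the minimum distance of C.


Weight distribution: A_0 = 1, A_3 = 2, A_4 = 1. Minimum distance d = 3.

Enumerate all 2^2 = 4 messages m ∈ F_2^2.
For each, compute codeword c = mG in F_2^6, then tally its weight.
  m = 00 → c = 000000, weight = 0.
  m = 10 → c = 100011, weight = 3.
  m = 01 → c = 110100, weight = 3.
  m = 11 → c = 010111, weight = 4.
Tally weights:
  weight 0: 1 codewords.
  weight 3: 2 codewords.
  weight 4: 1 codewords.
Minimum distance d = smallest w > 0 with A_w > 0 = 3.
Sanity: Σ A_w = 4 = 2^2 = 4 ✓.


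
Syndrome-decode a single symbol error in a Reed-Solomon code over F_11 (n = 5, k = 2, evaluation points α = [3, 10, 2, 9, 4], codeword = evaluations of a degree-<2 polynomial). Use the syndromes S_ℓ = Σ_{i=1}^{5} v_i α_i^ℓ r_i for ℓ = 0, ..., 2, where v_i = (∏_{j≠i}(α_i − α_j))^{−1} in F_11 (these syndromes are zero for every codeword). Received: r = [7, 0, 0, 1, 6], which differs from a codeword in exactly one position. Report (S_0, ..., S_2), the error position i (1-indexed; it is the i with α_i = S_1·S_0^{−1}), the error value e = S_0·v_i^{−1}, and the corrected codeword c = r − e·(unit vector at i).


S = (7, 3, 6), error at position 3, error magnitude e = 3, c = [7, 0, 8, 1, 6].

Step 1: column multipliers v_i = (∏_{j≠i}(α_i − α_j))^{−1} mod 11.
  i = 1 (α = 3): (3−10)(3−2)(3−9)(3−4) = (−7)·1·(−6)·(−1) = −42 ≡ 2, so v_1 = 2^{−1} = 6 (mod 11).
  i = 2 (α = 10): (10−3)(10−2)(10−9)(10−4) = 7·8·1·6 = 336 ≡ 6, so v_2 = 6^{−1} = 2 (mod 11).
  i = 3 (α = 2): (2−3)(2−10)(2−9)(2−4) = (−1)·(−8)·(−7)·(−2) = 112 ≡ 2, so v_3 = 2^{−1} = 6 (mod 11).
  i = 4 (α = 9): (9−3)(9−10)(9−2)(9−4) = 6·(−1)·7·5 = −210 ≡ 10, so v_4 = 10^{−1} = 10 (mod 11).
  i = 5 (α = 4): (4−3)(4−10)(4−2)(4−9) = 1·(−6)·2·(−5) = 60 ≡ 5, so v_5 = 5^{−1} = 9 (mod 11).
  v = [6, 2, 6, 10, 9].
Step 2: syndromes of r = [7, 0, 0, 1, 6] (all sums mod 11).
  S_0 = Σ v_i r_i = 6·7 + 2·0 + 6·0 + 10·1 + 9·6 = 106 ≡ 7.
  S_1 = Σ v_i α_i r_i = 6·3·7 + 2·10·0 + 6·2·0 + 10·9·1 + 9·4·6 = 432 ≡ 3.
  α_i^2 mod 11 = [9, 1, 4, 4, 5].
  S_2 = Σ v_i α_i^2 r_i = 6·9·7 + 2·1·0 + 6·4·0 + 10·4·1 + 9·5·6 = 688 ≡ 6.
  S = (7, 3, 6) ≠ 0, so r is not a codeword (an error is present).
Step 3: locate the error. For a single error e at position i, S_ℓ = v_i·e·α_i^ℓ, so α_err = S_1/S_0.
  S_0^{−1} = 7^{−1} = 8 (mod 11), so α_err = 3·8 = 24 ≡ 2 = α_3. Error position i = 3.
  Consistency check: S_2/S_1 = 6·4 = 24 ≡ 2 = α_err ✓ (single-error assumption holds).
Step 4: error magnitude e = S_0/v_3 = S_0·∏_{j≠3}(α_3 − α_j) = 7·2 = 14 ≡ 3 (mod 11).
Step 5: correct position 3: c_3 = r_3 − e = 0 − 3 ≡ 8 (mod 11). Hence c = [7, 0, 8, 1, 6].
  Check: interpolating c through the α_i gives m(x) = 10 + 10·x (degree < 2) with m(α_i) = c_i for every i, so c is indeed a codeword.


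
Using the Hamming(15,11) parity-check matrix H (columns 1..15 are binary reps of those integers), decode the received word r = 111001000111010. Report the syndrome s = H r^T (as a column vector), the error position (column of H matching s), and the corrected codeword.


s = (0, 1, 0, 1)^T, error position = 5, corrected codeword c = 111011000111010

Compute s = H r^T mod 2 one row at a time:
  s_1 = 0 + 0 + 1 + 1 + 1 + 0 + 1 + 0 = 4 ≡ 0 (mod 2).
  s_2 = 0 + 0 + 1 + 0 + 1 + 0 + 1 + 0 = 3 ≡ 1 (mod 2).
  s_3 = 1 + 1 + 1 + 0 + 1 + 1 + 1 + 0 = 6 ≡ 0 (mod 2).
  s_4 = 1 + 1 + 0 + 0 + 0 + 1 + 0 + 0 = 3 ≡ 1 (mod 2).
s = (0, 1, 0, 1)^T — this equals column 5 of H (binary 0101), so error is at position 5.
Correct: flip bit 5 of r = 111001000111010 to get c = 111011000111010.


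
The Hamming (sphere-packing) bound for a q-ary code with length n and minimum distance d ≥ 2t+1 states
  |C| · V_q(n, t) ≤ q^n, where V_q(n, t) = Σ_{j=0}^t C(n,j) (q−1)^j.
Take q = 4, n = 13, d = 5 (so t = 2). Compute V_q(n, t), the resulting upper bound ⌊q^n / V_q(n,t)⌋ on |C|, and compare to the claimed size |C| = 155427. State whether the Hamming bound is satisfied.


V_q(n, t) = 742, q^n = 67108864, Hamming bound = 90443, |C| = 155427 > bound (violated).

Step 1: Compute V_q(n, t) = Σ_{j=0}^2 C(n, j) (q−1)^j.
  j = 0: C(13,0)·(3)^0 = 1·1 = 1.
  j = 1: C(13,1)·(3)^1 = 13·3 = 39.
  j = 2: C(13,2)·(3)^2 = 78·9 = 702.
  V_q(n, t) = 1 + 39 + 702 = 742.
Step 2: q^n = 4^13 = 67108864.
Step 3: Hamming bound ⌊q^n / V_q(n,t)⌋ = ⌊67108864/742⌋ = 90443.
Step 4: Compare |C| = 155427 to 90443: violated.
The claimed |C| lies above the Hamming bound, so no 4-ary code of length 13 with d ≥ 5 can have 155427 codewords.


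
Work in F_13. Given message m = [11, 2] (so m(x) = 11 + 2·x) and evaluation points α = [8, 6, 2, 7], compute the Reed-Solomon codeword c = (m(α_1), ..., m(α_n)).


c = [1, 10, 2, 12]

Message polynomial: m(x) = 11 + 2·x (mod 13).
For each evaluation point α_i, compute m(α_i) mod 13:
  α_1 = 8: Horner steps 2 → 1, so m(8) = 1.
  α_2 = 6: Horner steps 2 → 10, so m(6) = 10.
  α_3 = 2: Horner steps 2 → 2, so m(2) = 2.
  α_4 = 7: Horner steps 2 → 12, so m(7) = 12.
Codeword c = [1, 10, 2, 12] ∈ F_13^4.


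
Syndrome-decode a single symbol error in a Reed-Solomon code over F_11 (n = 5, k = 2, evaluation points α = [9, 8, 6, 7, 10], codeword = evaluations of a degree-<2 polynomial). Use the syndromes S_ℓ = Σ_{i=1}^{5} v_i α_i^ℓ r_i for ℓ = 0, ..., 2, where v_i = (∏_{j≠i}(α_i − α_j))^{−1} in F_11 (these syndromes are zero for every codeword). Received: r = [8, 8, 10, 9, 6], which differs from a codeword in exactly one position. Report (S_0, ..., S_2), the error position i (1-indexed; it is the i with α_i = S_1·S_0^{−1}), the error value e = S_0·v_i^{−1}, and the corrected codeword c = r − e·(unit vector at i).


S = (9, 4, 3), error at position 1, error magnitude e = 1, c = [7, 8, 10, 9, 6].

Step 1: column multipliers v_i = (∏_{j≠i}(α_i − α_j))^{−1} mod 11.
  i = 1 (α = 9): (9−8)(9−6)(9−7)(9−10) = 1·3·2·(−1) = −6 ≡ 5, so v_1 = 5^{−1} = 9 (mod 11).
  i = 2 (α = 8): (8−9)(8−6)(8−7)(8−10) = (−1)·2·1·(−2) = 4 ≡ 4, so v_2 = 4^{−1} = 3 (mod 11).
  i = 3 (α = 6): (6−9)(6−8)(6−7)(6−10) = (−3)·(−2)·(−1)·(−4) = 24 ≡ 2, so v_3 = 2^{−1} = 6 (mod 11).
  i = 4 (α = 7): (7−9)(7−8)(7−6)(7−10) = (−2)·(−1)·1·(−3) = −6 ≡ 5, so v_4 = 5^{−1} = 9 (mod 11).
  i = 5 (α = 10): (10−9)(10−8)(10−6)(10−7) = 1·2·4·3 = 24 ≡ 2, so v_5 = 2^{−1} = 6 (mod 11).
  v = [9, 3, 6, 9, 6].
Step 2: syndromes of r = [8, 8, 10, 9, 6] (all sums mod 11).
  S_0 = Σ v_i r_i = 9·8 + 3·8 + 6·10 + 9·9 + 6·6 = 273 ≡ 9.
  S_1 = Σ v_i α_i r_i = 9·9·8 + 3·8·8 + 6·6·10 + 9·7·9 + 6·10·6 = 2127 ≡ 4.
  α_i^2 mod 11 = [4, 9, 3, 5, 1].
  S_2 = Σ v_i α_i^2 r_i = 9·4·8 + 3·9·8 + 6·3·10 + 9·5·9 + 6·1·6 = 1125 ≡ 3.
  S = (9, 4, 3) ≠ 0, so r is not a codeword (an error is present).
Step 3: locate the error. For a single error e at position i, S_ℓ = v_i·e·α_i^ℓ, so α_err = S_1/S_0.
  S_0^{−1} = 9^{−1} = 5 (mod 11), so α_err = 4·5 = 20 ≡ 9 = α_1. Error position i = 1.
  Consistency check: S_2/S_1 = 3·3 = 9 ≡ 9 = α_err ✓ (single-error assumption holds).
Step 4: error magnitude e = S_0/v_1 = S_0·∏_{j≠1}(α_1 − α_j) = 9·5 = 45 ≡ 1 (mod 11).
Step 5: correct position 1: c_1 = r_1 − e = 8 − 1 ≡ 7 (mod 11). Hence c = [7, 8, 10, 9, 6].
  Check: interpolating c through the α_i gives m(x) = 5 + 10·x (degree < 2) with m(α_i) = c_i for every i, so c is indeed a codeword.


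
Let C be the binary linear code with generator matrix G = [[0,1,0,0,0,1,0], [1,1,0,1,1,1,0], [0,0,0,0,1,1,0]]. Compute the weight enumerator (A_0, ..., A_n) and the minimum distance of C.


Weight distribution: A_0 = 1, A_2 = 3, A_3 = 3, A_5 = 1. Minimum distance d = 2.

Enumerate all 2^3 = 8 messages m ∈ F_2^3.
For each, compute codeword c = mG in F_2^7, then tally its weight.
  m = 000 → c = 0000000, weight = 0.
  m = 100 → c = 0100010, weight = 2.
  m = 010 → c = 1101110, weight = 5.
  m = 110 → c = 1001100, weight = 3.
  m = 001 → c = 0000110, weight = 2.
  m = 101 → c = 0100100, weight = 2.
  m = 011 → c = 1101000, weight = 3.
  m = 111 → c = 1001010, weight = 3.
Tally weights:
  weight 0: 1 codewords.
  weight 2: 3 codewords.
  weight 3: 3 codewords.
  weight 5: 1 codewords.
Minimum distance d = smallest w > 0 with A_w > 0 = 2.
Sanity: Σ A_w = 8 = 2^3 = 8 ✓.


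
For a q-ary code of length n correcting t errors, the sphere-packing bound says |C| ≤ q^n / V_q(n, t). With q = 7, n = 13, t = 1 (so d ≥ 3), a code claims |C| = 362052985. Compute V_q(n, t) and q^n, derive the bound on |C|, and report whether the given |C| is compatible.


V_q(n, t) = 79, q^n = 96889010407, Hamming bound = 1226443169, |C| = 362052985 ≤ bound (satisfied).

Step 1: Compute V_q(n, t) = Σ_{j=0}^1 C(n, j) (q−1)^j.
  j = 0: C(13,0)·(6)^0 = 1·1 = 1.
  j = 1: C(13,1)·(6)^1 = 13·6 = 78.
  V_q(n, t) = 1 + 78 = 79.
Step 2: q^n = 7^13 = 96889010407.
Step 3: Hamming bound ⌊q^n / V_q(n,t)⌋ = ⌊96889010407/79⌋ = 1226443169.
Step 4: Compare |C| = 362052985 to 1226443169: satisfied.
The claimed |C| lies below the Hamming bound.


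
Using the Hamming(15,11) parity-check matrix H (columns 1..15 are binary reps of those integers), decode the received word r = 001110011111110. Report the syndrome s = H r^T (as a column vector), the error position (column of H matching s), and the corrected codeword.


s = (1, 1, 0, 1)^T, error position = 13, corrected codeword c = 001110011111010

Compute s = H r^T mod 2 one row at a time:
  s_1 = 1 + 1 + 1 + 1 + 1 + 1 + 1 + 0 = 7 ≡ 1 (mod 2).
  s_2 = 1 + 1 + 0 + 0 + 1 + 1 + 1 + 0 = 5 ≡ 1 (mod 2).
  s_3 = 0 + 1 + 0 + 0 + 1 + 1 + 1 + 0 = 4 ≡ 0 (mod 2).
  s_4 = 0 + 1 + 1 + 0 + 1 + 1 + 1 + 0 = 5 ≡ 1 (mod 2).
s = (1, 1, 0, 1)^T — this equals column 13 of H (binary 1101), so error is at position 13.
Correct: flip bit 13 of r = 001110011111110 to get c = 001110011111010.


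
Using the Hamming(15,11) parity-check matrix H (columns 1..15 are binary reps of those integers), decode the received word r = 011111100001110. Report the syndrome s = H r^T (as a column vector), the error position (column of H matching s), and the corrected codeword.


s = (1, 1, 1, 0)^T, error position = 14, corrected codeword c = 011111100001100

Compute s = H r^T mod 2 one row at a time:
  s_1 = 0 + 0 + 0 + 0 + 1 + 1 + 1 + 0 = 3 ≡ 1 (mod 2).
  s_2 = 1 + 1 + 1 + 1 + 1 + 1 + 1 + 0 = 7 ≡ 1 (mod 2).
  s_3 = 1 + 1 + 1 + 1 + 0 + 0 + 1 + 0 = 5 ≡ 1 (mod 2).
  s_4 = 0 + 1 + 1 + 1 + 0 + 0 + 1 + 0 = 4 ≡ 0 (mod 2).
s = (1, 1, 1, 0)^T — this equals column 14 of H (binary 1110), so error is at position 14.
Correct: flip bit 14 of r = 011111100001110 to get c = 011111100001100.


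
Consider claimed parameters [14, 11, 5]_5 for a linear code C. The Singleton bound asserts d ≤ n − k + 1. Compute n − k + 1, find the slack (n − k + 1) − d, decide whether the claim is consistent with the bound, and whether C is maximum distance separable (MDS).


Singleton RHS = n − k + 1 = 4, slack = -1, bound violated (no such code; not MDS).

Singleton bound: d ≤ n − k + 1.
Here n = 14, k = 11, so n − k + 1 = 4.
Given d = 5, check d ≤ 4: NO.
Slack = (n − k + 1) − d = -1.
The slack is negative: d = 5 exceeds n − k + 1 = 4 by 1, so the Singleton bound is violated and no linear [14, 11, 5]_5 code can exist. In particular it is not MDS (MDS requires d = n − k + 1 exactly).
Description: the claimed parameters are [14, 11, 5]_5; such a code would be impossible (violates the Singleton bound).


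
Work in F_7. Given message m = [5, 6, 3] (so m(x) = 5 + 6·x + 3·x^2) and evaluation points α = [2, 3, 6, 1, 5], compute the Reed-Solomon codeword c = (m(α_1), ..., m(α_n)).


c = [1, 1, 2, 0, 5]

Message polynomial: m(x) = 5 + 6·x + 3·x^2 (mod 7).
For each evaluation point α_i, compute m(α_i) mod 7:
  α_1 = 2: Horner steps 3 → 5 → 1, so m(2) = 1.
  α_2 = 3: Horner steps 3 → 1 → 1, so m(3) = 1.
  α_3 = 6: Horner steps 3 → 3 → 2, so m(6) = 2.
  α_4 = 1: Horner steps 3 → 2 → 0, so m(1) = 0.
  α_5 = 5: Horner steps 3 → 0 → 5, so m(5) = 5.
Codeword c = [1, 1, 2, 0, 5] ∈ F_7^5.


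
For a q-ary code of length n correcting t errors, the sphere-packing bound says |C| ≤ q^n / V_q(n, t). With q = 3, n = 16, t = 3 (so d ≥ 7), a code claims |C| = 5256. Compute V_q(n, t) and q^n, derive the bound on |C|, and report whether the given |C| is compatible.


V_q(n, t) = 4993, q^n = 43046721, Hamming bound = 8621, |C| = 5256 ≤ bound (satisfied).

Step 1: Compute V_q(n, t) = Σ_{j=0}^3 C(n, j) (q−1)^j.
  j = 0: C(16,0)·(2)^0 = 1·1 = 1.
  j = 1: C(16,1)·(2)^1 = 16·2 = 32.
  j = 2: C(16,2)·(2)^2 = 120·4 = 480.
  j = 3: C(16,3)·(2)^3 = 560·8 = 4480.
  V_q(n, t) = 1 + 32 + 480 + 4480 = 4993.
Step 2: q^n = 3^16 = 43046721.
Step 3: Hamming bound ⌊q^n / V_q(n,t)⌋ = ⌊43046721/4993⌋ = 8621.
Step 4: Compare |C| = 5256 to 8621: satisfied.
The claimed |C| lies below the Hamming bound.


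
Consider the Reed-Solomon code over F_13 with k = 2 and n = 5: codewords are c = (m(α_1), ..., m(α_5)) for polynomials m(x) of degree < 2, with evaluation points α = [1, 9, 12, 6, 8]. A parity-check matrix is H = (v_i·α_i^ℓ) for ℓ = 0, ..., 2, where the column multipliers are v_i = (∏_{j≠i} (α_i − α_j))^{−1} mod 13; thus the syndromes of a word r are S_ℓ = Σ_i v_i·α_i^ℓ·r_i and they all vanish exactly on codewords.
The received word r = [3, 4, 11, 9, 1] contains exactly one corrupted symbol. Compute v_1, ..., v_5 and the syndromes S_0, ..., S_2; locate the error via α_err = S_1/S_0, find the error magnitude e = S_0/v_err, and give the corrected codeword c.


S = (12, 4, 10), error at position 2, error magnitude e = 7, c = [3, 10, 11, 9, 1].

Step 1: column multipliers v_i = (∏_{j≠i}(α_i − α_j))^{−1} mod 13.
  i = 1 (α = 1): (1−9)(1−12)(1−6)(1−8) = (−8)·(−11)·(−5)·(−7) = 3080 ≡ 12, so v_1 = 12^{−1} = 12 (mod 13).
  i = 2 (α = 9): (9−1)(9−12)(9−6)(9−8) = 8·(−3)·3·1 = −72 ≡ 6, so v_2 = 6^{−1} = 11 (mod 13).
  i = 3 (α = 12): (12−1)(12−9)(12−6)(12−8) = 11·3·6·4 = 792 ≡ 12, so v_3 = 12^{−1} = 12 (mod 13).
  i = 4 (α = 6): (6−1)(6−9)(6−12)(6−8) = 5·(−3)·(−6)·(−2) = −180 ≡ 2, so v_4 = 2^{−1} = 7 (mod 13).
  i = 5 (α = 8): (8−1)(8−9)(8−12)(8−6) = 7·(−1)·(−4)·2 = 56 ≡ 4, so v_5 = 4^{−1} = 10 (mod 13).
  v = [12, 11, 12, 7, 10].
Step 2: syndromes of r = [3, 4, 11, 9, 1] (all sums mod 13).
  S_0 = Σ v_i r_i = 12·3 + 11·4 + 12·11 + 7·9 + 10·1 = 285 ≡ 12.
  S_1 = Σ v_i α_i r_i = 12·1·3 + 11·9·4 + 12·12·11 + 7·6·9 + 10·8·1 = 2474 ≡ 4.
  α_i^2 mod 13 = [1, 3, 1, 10, 12].
  S_2 = Σ v_i α_i^2 r_i = 12·1·3 + 11·3·4 + 12·1·11 + 7·10·9 + 10·12·1 = 1050 ≡ 10.
  S = (12, 4, 10) ≠ 0, so r is not a codeword (an error is present).
Step 3: locate the error. For a single error e at position i, S_ℓ = v_i·e·α_i^ℓ, so α_err = S_1/S_0.
  S_0^{−1} = 12^{−1} = 12 (mod 13), so α_err = 4·12 = 48 ≡ 9 = α_2. Error position i = 2.
  Consistency check: S_2/S_1 = 10·10 = 100 ≡ 9 = α_err ✓ (single-error assumption holds).
Step 4: error magnitude e = S_0/v_2 = S_0·∏_{j≠2}(α_2 − α_j) = 12·6 = 72 ≡ 7 (mod 13).
Step 5: correct position 2: c_2 = r_2 − e = 4 − 7 ≡ 10 (mod 13). Hence c = [3, 10, 11, 9, 1].
  Check: interpolating c through the α_i gives m(x) = 7 + 9·x (degree < 2) with m(α_i) = c_i for every i, so c is indeed a codeword.


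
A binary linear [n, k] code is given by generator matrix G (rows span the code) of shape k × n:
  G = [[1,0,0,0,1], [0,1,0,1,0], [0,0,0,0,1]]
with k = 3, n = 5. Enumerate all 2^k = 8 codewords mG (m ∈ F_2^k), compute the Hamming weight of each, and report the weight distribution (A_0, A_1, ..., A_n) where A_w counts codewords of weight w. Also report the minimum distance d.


Weight distribution: A_0 = 1, A_1 = 2, A_2 = 2, A_3 = 2, A_4 = 1. Minimum distance d = 1.

Enumerate all 2^3 = 8 messages m ∈ F_2^3.
For each, compute codeword c = mG in F_2^5, then tally its weight.
  m = 000 → c = 00000, weight = 0.
  m = 100 → c = 10001, weight = 2.
  m = 010 → c = 01010, weight = 2.
  m = 110 → c = 11011, weight = 4.
  m = 001 → c = 00001, weight = 1.
  m = 101 → c = 10000, weight = 1.
  m = 011 → c = 01011, weight = 3.
  m = 111 → c = 11010, weight = 3.
Tally weights:
  weight 0: 1 codewords.
  weight 1: 2 codewords.
  weight 2: 2 codewords.
  weight 3: 2 codewords.
  weight 4: 1 codewords.
Minimum distance d = smallest w > 0 with A_w > 0 = 1.
Sanity: Σ A_w = 8 = 2^3 = 8 ✓.


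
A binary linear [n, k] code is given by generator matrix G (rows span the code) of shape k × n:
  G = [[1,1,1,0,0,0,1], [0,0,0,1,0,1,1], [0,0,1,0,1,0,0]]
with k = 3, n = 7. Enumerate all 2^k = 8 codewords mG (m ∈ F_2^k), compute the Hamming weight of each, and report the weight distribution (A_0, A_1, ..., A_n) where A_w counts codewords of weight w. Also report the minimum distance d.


Weight distribution: A_0 = 1, A_2 = 1, A_3 = 1, A_4 = 2, A_5 = 3. Minimum distance d = 2.

Enumerate all 2^3 = 8 messages m ∈ F_2^3.
For each, compute codeword c = mG in F_2^7, then tally its weight.
  m = 000 → c = 0000000, weight = 0.
  m = 100 → c = 1110001, weight = 4.
  m = 010 → c = 0001011, weight = 3.
  m = 110 → c = 1111010, weight = 5.
  m = 001 → c = 0010100, weight = 2.
  m = 101 → c = 1100101, weight = 4.
  m = 011 → c = 0011111, weight = 5.
  m = 111 → c = 1101110, weight = 5.
Tally weights:
  weight 0: 1 codewords.
  weight 2: 1 codewords.
  weight 3: 1 codewords.
  weight 4: 2 codewords.
  weight 5: 3 codewords.
Minimum distance d = smallest w > 0 with A_w > 0 = 2.
Sanity: Σ A_w = 8 = 2^3 = 8 ✓.


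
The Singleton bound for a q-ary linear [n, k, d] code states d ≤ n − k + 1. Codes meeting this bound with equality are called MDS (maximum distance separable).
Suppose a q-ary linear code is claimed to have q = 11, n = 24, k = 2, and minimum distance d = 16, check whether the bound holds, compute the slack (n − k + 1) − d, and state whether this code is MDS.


Singleton RHS = n − k + 1 = 23, slack = 7, bound satisfied, not MDS.

Singleton bound: d ≤ n − k + 1.
Here n = 24, k = 2, so n − k + 1 = 23.
Given d = 16, check d ≤ 23: YES.
Slack = (n − k + 1) − d = 7.
The code is NOT MDS (slack = 7 > 0).
Description: the claimed parameters are [24, 2, 16]_11; such a code would be non-MDS.


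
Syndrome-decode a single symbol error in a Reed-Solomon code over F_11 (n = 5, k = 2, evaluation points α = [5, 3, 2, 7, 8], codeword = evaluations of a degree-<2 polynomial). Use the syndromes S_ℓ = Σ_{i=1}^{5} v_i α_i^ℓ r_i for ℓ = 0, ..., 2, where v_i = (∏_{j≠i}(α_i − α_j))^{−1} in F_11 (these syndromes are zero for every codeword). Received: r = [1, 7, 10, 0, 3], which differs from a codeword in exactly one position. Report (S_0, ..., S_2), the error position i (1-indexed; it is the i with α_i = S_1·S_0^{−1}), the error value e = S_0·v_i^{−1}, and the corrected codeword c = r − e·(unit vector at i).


S = (4, 6, 9), error at position 4, error magnitude e = 5, c = [1, 7, 10, 6, 3].

Step 1: column multipliers v_i = (∏_{j≠i}(α_i − α_j))^{−1} mod 11.
  i = 1 (α = 5): (5−3)(5−2)(5−7)(5−8) = 2·3·(−2)·(−3) = 36 ≡ 3, so v_1 = 3^{−1} = 4 (mod 11).
  i = 2 (α = 3): (3−5)(3−2)(3−7)(3−8) = (−2)·1·(−4)·(−5) = −40 ≡ 4, so v_2 = 4^{−1} = 3 (mod 11).
  i = 3 (α = 2): (2−5)(2−3)(2−7)(2−8) = (−3)·(−1)·(−5)·(−6) = 90 ≡ 2, so v_3 = 2^{−1} = 6 (mod 11).
  i = 4 (α = 7): (7−5)(7−3)(7−2)(7−8) = 2·4·5·(−1) = −40 ≡ 4, so v_4 = 4^{−1} = 3 (mod 11).
  i = 5 (α = 8): (8−5)(8−3)(8−2)(8−7) = 3·5·6·1 = 90 ≡ 2, so v_5 = 2^{−1} = 6 (mod 11).
  v = [4, 3, 6, 3, 6].
Step 2: syndromes of r = [1, 7, 10, 0, 3] (all sums mod 11).
  S_0 = Σ v_i r_i = 4·1 + 3·7 + 6·10 + 3·0 + 6·3 = 103 ≡ 4.
  S_1 = Σ v_i α_i r_i = 4·5·1 + 3·3·7 + 6·2·10 + 3·7·0 + 6·8·3 = 347 ≡ 6.
  α_i^2 mod 11 = [3, 9, 4, 5, 9].
  S_2 = Σ v_i α_i^2 r_i = 4·3·1 + 3·9·7 + 6·4·10 + 3·5·0 + 6·9·3 = 603 ≡ 9.
  S = (4, 6, 9) ≠ 0, so r is not a codeword (an error is present).
Step 3: locate the error. For a single error e at position i, S_ℓ = v_i·e·α_i^ℓ, so α_err = S_1/S_0.
  S_0^{−1} = 4^{−1} = 3 (mod 11), so α_err = 6·3 = 18 ≡ 7 = α_4. Error position i = 4.
  Consistency check: S_2/S_1 = 9·2 = 18 ≡ 7 = α_err ✓ (single-error assumption holds).
Step 4: error magnitude e = S_0/v_4 = S_0·∏_{j≠4}(α_4 − α_j) = 4·4 = 16 ≡ 5 (mod 11).
Step 5: correct position 4: c_4 = r_4 − e = 0 − 5 ≡ 6 (mod 11). Hence c = [1, 7, 10, 6, 3].
  Check: interpolating c through the α_i gives m(x) = 5 + 8·x (degree < 2) with m(α_i) = c_i for every i, so c is indeed a codeword.


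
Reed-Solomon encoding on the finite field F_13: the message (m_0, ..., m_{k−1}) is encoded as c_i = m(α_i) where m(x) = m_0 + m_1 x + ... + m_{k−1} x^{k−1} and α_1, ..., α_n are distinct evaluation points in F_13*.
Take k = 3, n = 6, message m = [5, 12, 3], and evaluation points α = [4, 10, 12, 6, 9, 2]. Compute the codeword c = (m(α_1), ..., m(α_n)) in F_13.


c = [10, 9, 9, 3, 5, 2]

Message polynomial: m(x) = 5 + 12·x + 3·x^2 (mod 13).
For each evaluation point α_i, compute m(α_i) mod 13:
  α_1 = 4: Horner steps 3 → 11 → 10, so m(4) = 10.
  α_2 = 10: Horner steps 3 → 3 → 9, so m(10) = 9.
  α_3 = 12: Horner steps 3 → 9 → 9, so m(12) = 9.
  α_4 = 6: Horner steps 3 → 4 → 3, so m(6) = 3.
  α_5 = 9: Horner steps 3 → 0 → 5, so m(9) = 5.
  α_6 = 2: Horner steps 3 → 5 → 2, so m(2) = 2.
Codeword c = [10, 9, 9, 3, 5, 2] ∈ F_13^6.


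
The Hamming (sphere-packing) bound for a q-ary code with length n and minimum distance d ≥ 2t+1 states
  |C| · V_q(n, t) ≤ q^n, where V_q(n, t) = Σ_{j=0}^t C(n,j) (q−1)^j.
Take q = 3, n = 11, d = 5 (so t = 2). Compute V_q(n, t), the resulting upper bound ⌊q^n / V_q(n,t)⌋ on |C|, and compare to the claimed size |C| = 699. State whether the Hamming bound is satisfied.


V_q(n, t) = 243, q^n = 177147, Hamming bound = 729, |C| = 699 ≤ bound (satisfied).

Step 1: Compute V_q(n, t) = Σ_{j=0}^2 C(n, j) (q−1)^j.
  j = 0: C(11,0)·(2)^0 = 1·1 = 1.
  j = 1: C(11,1)·(2)^1 = 11·2 = 22.
  j = 2: C(11,2)·(2)^2 = 55·4 = 220.
  V_q(n, t) = 1 + 22 + 220 = 243.
Step 2: q^n = 3^11 = 177147.
Step 3: Hamming bound ⌊q^n / V_q(n,t)⌋ = ⌊177147/243⌋ = 729.
Step 4: Compare |C| = 699 to 729: satisfied.
The claimed |C| lies below the Hamming bound.


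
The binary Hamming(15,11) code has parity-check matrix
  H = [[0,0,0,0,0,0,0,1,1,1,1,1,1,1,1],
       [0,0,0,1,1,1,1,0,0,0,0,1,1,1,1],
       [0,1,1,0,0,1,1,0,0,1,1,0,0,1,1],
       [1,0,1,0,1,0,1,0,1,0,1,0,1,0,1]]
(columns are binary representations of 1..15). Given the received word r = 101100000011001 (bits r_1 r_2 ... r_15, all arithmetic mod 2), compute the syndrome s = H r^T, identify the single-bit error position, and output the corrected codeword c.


s = (1, 1, 1, 0)^T, error position = 14, corrected codeword c = 101100000011011

Compute s = H r^T mod 2 one row at a time:
  s_1 = 0 + 0 + 0 + 1 + 1 + 0 + 0 + 1 = 3 ≡ 1 (mod 2).
  s_2 = 1 + 0 + 0 + 0 + 1 + 0 + 0 + 1 = 3 ≡ 1 (mod 2).
  s_3 = 0 + 1 + 0 + 0 + 0 + 1 + 0 + 1 = 3 ≡ 1 (mod 2).
  s_4 = 1 + 1 + 0 + 0 + 0 + 1 + 0 + 1 = 4 ≡ 0 (mod 2).
s = (1, 1, 1, 0)^T — this equals column 14 of H (binary 1110), so error is at position 14.
Correct: flip bit 14 of r = 101100000011001 to get c = 101100000011011.


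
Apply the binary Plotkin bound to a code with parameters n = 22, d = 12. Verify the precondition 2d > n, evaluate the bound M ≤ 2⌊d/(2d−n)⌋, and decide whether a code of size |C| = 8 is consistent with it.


Plotkin bound M ≤ 12; given |C| = 8 ≤ bound (satisfied).

Check applicability: 2d = 24, n = 22.
2d − n = 2 > 0, so Plotkin applies.
Compute d/(2d−n) = 12/2 ≈ 6.0000.
⌊d/(2d−n)⌋ = 6.
Plotkin bound: M ≤ 2·6 = 12.
Given |C| = 8, check: satisfied.
This |C| is below the Plotkin bound.


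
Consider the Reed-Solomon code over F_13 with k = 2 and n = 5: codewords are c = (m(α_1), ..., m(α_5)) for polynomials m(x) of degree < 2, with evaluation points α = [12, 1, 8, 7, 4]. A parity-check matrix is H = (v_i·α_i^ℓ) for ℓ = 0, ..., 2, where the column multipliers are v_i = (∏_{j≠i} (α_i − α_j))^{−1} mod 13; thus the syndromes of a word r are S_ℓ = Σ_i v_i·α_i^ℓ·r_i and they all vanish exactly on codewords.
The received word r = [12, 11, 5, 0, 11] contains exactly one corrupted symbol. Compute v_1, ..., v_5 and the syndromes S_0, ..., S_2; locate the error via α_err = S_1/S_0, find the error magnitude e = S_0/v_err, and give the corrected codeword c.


S = (10, 10, 10), error at position 2, error magnitude e = 2, c = [12, 9, 5, 0, 11].

Step 1: column multipliers v_i = (∏_{j≠i}(α_i − α_j))^{−1} mod 13.
  i = 1 (α = 12): (12−1)(12−8)(12−7)(12−4) = 11·4·5·8 = 1760 ≡ 5, so v_1 = 5^{−1} = 8 (mod 13).
  i = 2 (α = 1): (1−12)(1−8)(1−7)(1−4) = (−11)·(−7)·(−6)·(−3) = 1386 ≡ 8, so v_2 = 8^{−1} = 5 (mod 13).
  i = 3 (α = 8): (8−12)(8−1)(8−7)(8−4) = (−4)·7·1·4 = −112 ≡ 5, so v_3 = 5^{−1} = 8 (mod 13).
  i = 4 (α = 7): (7−12)(7−1)(7−8)(7−4) = (−5)·6·(−1)·3 = 90 ≡ 12, so v_4 = 12^{−1} = 12 (mod 13).
  i = 5 (α = 4): (4−12)(4−1)(4−8)(4−7) = (−8)·3·(−4)·(−3) = −288 ≡ 11, so v_5 = 11^{−1} = 6 (mod 13).
  v = [8, 5, 8, 12, 6].
Step 2: syndromes of r = [12, 11, 5, 0, 11] (all sums mod 13).
  S_0 = Σ v_i r_i = 8·12 + 5·11 + 8·5 + 12·0 + 6·11 = 257 ≡ 10.
  S_1 = Σ v_i α_i r_i = 8·12·12 + 5·1·11 + 8·8·5 + 12·7·0 + 6·4·11 = 1791 ≡ 10.
  α_i^2 mod 13 = [1, 1, 12, 10, 3].
  S_2 = Σ v_i α_i^2 r_i = 8·1·12 + 5·1·11 + 8·12·5 + 12·10·0 + 6·3·11 = 829 ≡ 10.
  S = (10, 10, 10) ≠ 0, so r is not a codeword (an error is present).
Step 3: locate the error. For a single error e at position i, S_ℓ = v_i·e·α_i^ℓ, so α_err = S_1/S_0.
  S_0^{−1} = 10^{−1} = 4 (mod 13), so α_err = 10·4 = 40 ≡ 1 = α_2. Error position i = 2.
  Consistency check: S_2/S_1 = 10·4 = 40 ≡ 1 = α_err ✓ (single-error assumption holds).
Step 4: error magnitude e = S_0/v_2 = S_0·∏_{j≠2}(α_2 − α_j) = 10·8 = 80 ≡ 2 (mod 13).
Step 5: correct position 2: c_2 = r_2 − e = 11 − 2 ≡ 9 (mod 13). Hence c = [12, 9, 5, 0, 11].
  Check: interpolating c through the α_i gives m(x) = 4 + 5·x (degree < 2) with m(α_i) = c_i for every i, so c is indeed a codeword.


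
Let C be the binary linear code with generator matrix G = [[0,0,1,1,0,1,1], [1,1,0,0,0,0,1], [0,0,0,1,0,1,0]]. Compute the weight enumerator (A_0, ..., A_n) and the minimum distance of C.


Weight distribution: A_0 = 1, A_2 = 2, A_3 = 2, A_4 = 1, A_5 = 2. Minimum distance d = 2.

Enumerate all 2^3 = 8 messages m ∈ F_2^3.
For each, compute codeword c = mG in F_2^7, then tally its weight.
  m = 000 → c = 0000000, weight = 0.
  m = 100 → c = 0011011, weight = 4.
  m = 010 → c = 1100001, weight = 3.
  m = 110 → c = 1111010, weight = 5.
  m = 001 → c = 0001010, weight = 2.
  m = 101 → c = 0010001, weight = 2.
  m = 011 → c = 1101011, weight = 5.
  m = 111 → c = 1110000, weight = 3.
Tally weights:
  weight 0: 1 codewords.
  weight 2: 2 codewords.
  weight 3: 2 codewords.
  weight 4: 1 codewords.
  weight 5: 2 codewords.
Minimum distance d = smallest w > 0 with A_w > 0 = 2.
Sanity: Σ A_w = 8 = 2^3 = 8 ✓.


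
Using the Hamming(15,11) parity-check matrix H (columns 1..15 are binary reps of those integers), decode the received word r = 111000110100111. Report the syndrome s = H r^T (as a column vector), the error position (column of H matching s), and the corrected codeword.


s = (1, 0, 0, 1)^T, error position = 9, corrected codeword c = 111000111100111

Compute s = H r^T mod 2 one row at a time:
  s_1 = 1 + 0 + 1 + 0 + 0 + 1 + 1 + 1 = 5 ≡ 1 (mod 2).
  s_2 = 0 + 0 + 0 + 1 + 0 + 1 + 1 + 1 = 4 ≡ 0 (mod 2).
  s_3 = 1 + 1 + 0 + 1 + 1 + 0 + 1 + 1 = 6 ≡ 0 (mod 2).
  s_4 = 1 + 1 + 0 + 1 + 0 + 0 + 1 + 1 = 5 ≡ 1 (mod 2).
s = (1, 0, 0, 1)^T — this equals column 9 of H (binary 1001), so error is at position 9.
Correct: flip bit 9 of r = 111000110100111 to get c = 111000111100111.


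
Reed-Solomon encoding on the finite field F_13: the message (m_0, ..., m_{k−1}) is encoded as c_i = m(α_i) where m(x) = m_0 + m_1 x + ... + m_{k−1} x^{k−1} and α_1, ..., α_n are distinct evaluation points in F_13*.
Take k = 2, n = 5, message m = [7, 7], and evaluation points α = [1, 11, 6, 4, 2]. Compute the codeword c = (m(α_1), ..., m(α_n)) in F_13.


c = [1, 6, 10, 9, 8]

Message polynomial: m(x) = 7 + 7·x (mod 13).
For each evaluation point α_i, compute m(α_i) mod 13:
  α_1 = 1: Horner steps 7 → 1, so m(1) = 1.
  α_2 = 11: Horner steps 7 → 6, so m(11) = 6.
  α_3 = 6: Horner steps 7 → 10, so m(6) = 10.
  α_4 = 4: Horner steps 7 → 9, so m(4) = 9.
  α_5 = 2: Horner steps 7 → 8, so m(2) = 8.
Codeword c = [1, 6, 10, 9, 8] ∈ F_13^5.


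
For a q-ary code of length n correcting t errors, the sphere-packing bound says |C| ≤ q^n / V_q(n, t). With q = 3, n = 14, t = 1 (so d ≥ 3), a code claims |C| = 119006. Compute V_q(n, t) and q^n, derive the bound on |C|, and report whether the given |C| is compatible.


V_q(n, t) = 29, q^n = 4782969, Hamming bound = 164929, |C| = 119006 ≤ bound (satisfied).

Step 1: Compute V_q(n, t) = Σ_{j=0}^1 C(n, j) (q−1)^j.
  j = 0: C(14,0)·(2)^0 = 1·1 = 1.
  j = 1: C(14,1)·(2)^1 = 14·2 = 28.
  V_q(n, t) = 1 + 28 = 29.
Step 2: q^n = 3^14 = 4782969.
Step 3: Hamming bound ⌊q^n / V_q(n,t)⌋ = ⌊4782969/29⌋ = 164929.
Step 4: Compare |C| = 119006 to 164929: satisfied.
The claimed |C| lies below the Hamming bound.


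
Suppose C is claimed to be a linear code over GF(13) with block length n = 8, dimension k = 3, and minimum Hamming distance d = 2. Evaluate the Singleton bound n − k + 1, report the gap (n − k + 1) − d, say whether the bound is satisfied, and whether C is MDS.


Singleton RHS = n − k + 1 = 6, slack = 4, bound satisfied, not MDS.

Singleton bound: d ≤ n − k + 1.
Here n = 8, k = 3, so n − k + 1 = 6.
Given d = 2, check d ≤ 6: YES.
Slack = (n − k + 1) − d = 4.
The code is NOT MDS (slack = 4 > 0).
Description: the claimed parameters are [8, 3, 2]_13; such a code would be non-MDS.


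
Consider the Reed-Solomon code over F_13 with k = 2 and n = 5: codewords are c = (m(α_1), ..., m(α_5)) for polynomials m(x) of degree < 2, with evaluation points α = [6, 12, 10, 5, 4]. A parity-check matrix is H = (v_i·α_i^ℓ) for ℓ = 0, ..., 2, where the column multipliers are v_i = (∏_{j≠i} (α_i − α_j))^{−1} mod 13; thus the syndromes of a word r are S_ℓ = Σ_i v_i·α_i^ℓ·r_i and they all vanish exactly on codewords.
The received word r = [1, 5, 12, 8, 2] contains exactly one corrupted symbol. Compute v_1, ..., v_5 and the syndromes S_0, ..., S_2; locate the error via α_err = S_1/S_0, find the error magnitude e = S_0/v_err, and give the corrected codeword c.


S = (8, 5, 8), error at position 2, error magnitude e = 7, c = [1, 11, 12, 8, 2].

Step 1: column multipliers v_i = (∏_{j≠i}(α_i − α_j))^{−1} mod 13.
  i = 1 (α = 6): (6−12)(6−10)(6−5)(6−4) = (−6)·(−4)·1·2 = 48 ≡ 9, so v_1 = 9^{−1} = 3 (mod 13).
  i = 2 (α = 12): (12−6)(12−10)(12−5)(12−4) = 6·2·7·8 = 672 ≡ 9, so v_2 = 9^{−1} = 3 (mod 13).
  i = 3 (α = 10): (10−6)(10−12)(10−5)(10−4) = 4·(−2)·5·6 = −240 ≡ 7, so v_3 = 7^{−1} = 2 (mod 13).
  i = 4 (α = 5): (5−6)(5−12)(5−10)(5−4) = (−1)·(−7)·(−5)·1 = −35 ≡ 4, so v_4 = 4^{−1} = 10 (mod 13).
  i = 5 (α = 4): (4−6)(4−12)(4−10)(4−5) = (−2)·(−8)·(−6)·(−1) = 96 ≡ 5, so v_5 = 5^{−1} = 8 (mod 13).
  v = [3, 3, 2, 10, 8].
Step 2: syndromes of r = [1, 5, 12, 8, 2] (all sums mod 13).
  S_0 = Σ v_i r_i = 3·1 + 3·5 + 2·12 + 10·8 + 8·2 = 138 ≡ 8.
  S_1 = Σ v_i α_i r_i = 3·6·1 + 3·12·5 + 2·10·12 + 10·5·8 + 8·4·2 = 902 ≡ 5.
  α_i^2 mod 13 = [10, 1, 9, 12, 3].
  S_2 = Σ v_i α_i^2 r_i = 3·10·1 + 3·1·5 + 2·9·12 + 10·12·8 + 8·3·2 = 1269 ≡ 8.
  S = (8, 5, 8) ≠ 0, so r is not a codeword (an error is present).
Step 3: locate the error. For a single error e at position i, S_ℓ = v_i·e·α_i^ℓ, so α_err = S_1/S_0.
  S_0^{−1} = 8^{−1} = 5 (mod 13), so α_err = 5·5 = 25 ≡ 12 = α_2. Error position i = 2.
  Consistency check: S_2/S_1 = 8·8 = 64 ≡ 12 = α_err ✓ (single-error assumption holds).
Step 4: error magnitude e = S_0/v_2 = S_0·∏_{j≠2}(α_2 − α_j) = 8·9 = 72 ≡ 7 (mod 13).
Step 5: correct position 2: c_2 = r_2 − e = 5 − 7 ≡ 11 (mod 13). Hence c = [1, 11, 12, 8, 2].
  Check: interpolating c through the α_i gives m(x) = 4 + 6·x (degree < 2) with m(α_i) = c_i for every i, so c is indeed a codeword.
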